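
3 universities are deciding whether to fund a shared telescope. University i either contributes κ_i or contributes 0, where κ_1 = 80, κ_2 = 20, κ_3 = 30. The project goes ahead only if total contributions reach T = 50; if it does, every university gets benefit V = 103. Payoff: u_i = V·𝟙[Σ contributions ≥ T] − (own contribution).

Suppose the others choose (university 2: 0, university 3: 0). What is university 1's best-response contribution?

Others' total = 0. Contributing 80 brings total to 80 ≥ 50: gain V − κ_1 = 23.
Best response: 80.

80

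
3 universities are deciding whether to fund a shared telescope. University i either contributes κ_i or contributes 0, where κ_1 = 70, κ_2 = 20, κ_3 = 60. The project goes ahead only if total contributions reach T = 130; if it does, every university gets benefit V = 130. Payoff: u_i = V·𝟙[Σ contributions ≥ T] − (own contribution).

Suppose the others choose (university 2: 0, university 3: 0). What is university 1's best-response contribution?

Others' total = 0. Even contributing 70 gives 70 < 130: no benefit either way.
Best response: 0.

0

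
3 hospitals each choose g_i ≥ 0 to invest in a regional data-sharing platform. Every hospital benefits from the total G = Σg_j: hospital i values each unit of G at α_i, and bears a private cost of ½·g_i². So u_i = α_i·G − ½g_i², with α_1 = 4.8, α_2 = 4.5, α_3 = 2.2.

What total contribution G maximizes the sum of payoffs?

Planner FOC: ∂(Σu_j)/∂g_i = (Σα_j) − g_i = 0, so g_i^SO = Σα_j = 11.5 for every i; G^SO = 34.5.

34.5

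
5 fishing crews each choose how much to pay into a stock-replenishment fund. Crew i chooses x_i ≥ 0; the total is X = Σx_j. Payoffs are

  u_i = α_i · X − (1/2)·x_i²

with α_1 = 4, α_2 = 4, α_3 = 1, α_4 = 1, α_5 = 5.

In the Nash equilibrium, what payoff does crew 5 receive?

62.5

Crew i's FOC: ∂u_i/∂x_i = α_i − x_i = 0, so x_i* = α_i.
NE contributions = (4, 4, 1, 1, 5); X = 15.
u_5 = α_5·X − ½·(x_5)² = 5·15 − ½·5² = 62.5.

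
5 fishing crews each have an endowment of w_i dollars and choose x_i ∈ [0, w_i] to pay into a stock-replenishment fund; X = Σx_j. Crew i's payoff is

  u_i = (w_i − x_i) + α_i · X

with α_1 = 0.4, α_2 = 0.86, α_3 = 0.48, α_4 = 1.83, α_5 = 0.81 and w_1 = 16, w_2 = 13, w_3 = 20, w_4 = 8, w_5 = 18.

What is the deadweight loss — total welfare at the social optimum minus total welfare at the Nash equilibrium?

∂u_i/∂x_i = α_i − 1, so crew i contributes w_i if α_i > 1, else 0.
α_i > 1 for i ∈ {4}; NE contributions (0, 0, 0, 8, 0), X = 8.
W^NE = Σw_i − X^NE + (Σα_i)·X^NE = 75 + 3.38·8 = 102.04.
Planner: ∂(Σu_j)/∂x_i = Σα_j − 1 = 3.38 > 0, so everyone contributes w_i; X^SO = 75, W^SO = 75 + 3.38·75 = 328.5.
Deadweight loss = 226.46.

226.46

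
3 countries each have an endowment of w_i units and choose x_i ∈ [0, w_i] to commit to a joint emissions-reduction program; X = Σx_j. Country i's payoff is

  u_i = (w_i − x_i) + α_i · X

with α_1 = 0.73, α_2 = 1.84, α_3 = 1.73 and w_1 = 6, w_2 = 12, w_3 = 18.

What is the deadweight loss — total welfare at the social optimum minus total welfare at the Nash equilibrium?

19.8

∂u_i/∂x_i = α_i − 1, so country i contributes w_i if α_i > 1, else 0.
α_i > 1 for i ∈ {2, 3}; NE contributions (0, 12, 18), X = 30.
W^NE = Σw_i − X^NE + (Σα_i)·X^NE = 36 + 3.3·30 = 135.
Planner: ∂(Σu_j)/∂x_i = Σα_j − 1 = 3.3 > 0, so everyone contributes w_i; X^SO = 36, W^SO = 36 + 3.3·36 = 154.8.
Deadweight loss = 19.8.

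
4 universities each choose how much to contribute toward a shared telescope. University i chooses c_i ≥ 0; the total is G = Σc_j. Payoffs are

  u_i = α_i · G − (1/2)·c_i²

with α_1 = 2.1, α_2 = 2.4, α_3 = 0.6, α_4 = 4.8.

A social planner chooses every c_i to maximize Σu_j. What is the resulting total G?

39.6

Planner FOC: ∂(Σu_j)/∂c_i = (Σα_j) − c_i = 0, so c_i^SO = Σα_j = 9.9 for every i; G^SO = 39.6.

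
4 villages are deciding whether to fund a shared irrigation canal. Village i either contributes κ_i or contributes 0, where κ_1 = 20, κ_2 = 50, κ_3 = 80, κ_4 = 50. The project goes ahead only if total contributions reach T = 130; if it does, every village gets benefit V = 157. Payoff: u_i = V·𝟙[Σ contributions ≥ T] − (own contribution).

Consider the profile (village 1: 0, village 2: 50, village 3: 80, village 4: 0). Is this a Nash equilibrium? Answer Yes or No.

Total = 130 ≥ 130: provided.
Village 1 (pledges 0, payoff 157): pledging 20 → total 150, payoff 137. No gain.
Village 2 (pledges 50, payoff 107): dropping to 0 → total 80, payoff 0. No gain.
Village 3 (pledges 80, payoff 77): dropping to 0 → total 50, payoff 0. No gain.
Village 4 (pledges 0, payoff 157): pledging 50 → total 180, payoff 107. No gain.

Yes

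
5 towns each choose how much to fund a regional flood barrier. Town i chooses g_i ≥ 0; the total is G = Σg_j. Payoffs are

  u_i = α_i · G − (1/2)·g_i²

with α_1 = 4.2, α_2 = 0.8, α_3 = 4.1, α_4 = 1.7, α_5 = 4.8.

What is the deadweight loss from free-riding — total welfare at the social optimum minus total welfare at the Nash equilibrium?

Town i's FOC: ∂u_i/∂g_i = α_i − g_i = 0, so g_i* = α_i.
NE contributions = (4.2, 0.8, 4.1, 1.7, 4.8); G = 15.6.
W^NE = (Σα)·G − ½Σα_i² = 15.6² − ½·61.02 = 212.85.
Planner sets g_i = Σα_j = 15.6 for every i, so G^SO = 5·15.6 = 78.
W^SO = (Σα)·G^SO − ½·5·(Σα)² = (5/2)·15.6² = 608.4.
Deadweight loss = W^SO − W^NE = 395.55.

395.55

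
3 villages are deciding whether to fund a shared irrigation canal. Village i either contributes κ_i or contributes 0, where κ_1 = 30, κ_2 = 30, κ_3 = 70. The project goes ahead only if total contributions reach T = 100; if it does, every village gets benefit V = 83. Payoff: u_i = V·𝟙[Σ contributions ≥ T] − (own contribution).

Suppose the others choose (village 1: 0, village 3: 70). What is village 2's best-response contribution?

Others' total = 70. Contributing 30 brings total to 100 ≥ 100: gain V − κ_2 = 53.
Best response: 30.

30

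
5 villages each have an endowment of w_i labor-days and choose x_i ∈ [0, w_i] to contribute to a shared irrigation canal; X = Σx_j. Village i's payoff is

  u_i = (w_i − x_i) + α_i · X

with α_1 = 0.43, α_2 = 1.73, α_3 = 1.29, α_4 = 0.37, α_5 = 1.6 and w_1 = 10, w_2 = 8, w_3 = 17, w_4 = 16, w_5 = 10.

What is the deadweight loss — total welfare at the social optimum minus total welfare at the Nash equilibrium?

114.92

∂u_i/∂x_i = α_i − 1, so village i contributes w_i if α_i > 1, else 0.
α_i > 1 for i ∈ {2, 3, 5}; NE contributions (0, 8, 17, 0, 10), X = 35.
W^NE = Σw_i − X^NE + (Σα_i)·X^NE = 61 + 4.42·35 = 215.7.
Planner: ∂(Σu_j)/∂x_i = Σα_j − 1 = 4.42 > 0, so everyone contributes w_i; X^SO = 61, W^SO = 61 + 4.42·61 = 330.62.
Deadweight loss = 114.92.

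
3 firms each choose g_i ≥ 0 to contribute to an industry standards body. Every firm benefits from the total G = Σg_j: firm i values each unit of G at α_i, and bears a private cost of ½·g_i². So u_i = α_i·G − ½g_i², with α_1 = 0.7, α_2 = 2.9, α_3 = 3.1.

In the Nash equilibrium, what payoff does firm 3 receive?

Firm i's FOC: ∂u_i/∂g_i = α_i − g_i = 0, so g_i* = α_i.
NE contributions = (0.7, 2.9, 3.1); G = 6.7.
u_3 = α_3·G − ½·(g_3)² = 3.1·6.7 − ½·3.1² = 15.965.

15.965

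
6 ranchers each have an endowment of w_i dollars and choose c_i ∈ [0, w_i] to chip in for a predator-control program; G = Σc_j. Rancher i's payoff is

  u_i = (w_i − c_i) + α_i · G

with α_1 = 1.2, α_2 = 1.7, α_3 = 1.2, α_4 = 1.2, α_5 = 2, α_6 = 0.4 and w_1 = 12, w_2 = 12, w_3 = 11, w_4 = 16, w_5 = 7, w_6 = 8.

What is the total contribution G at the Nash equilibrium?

58

∂u_i/∂c_i = α_i − 1, so rancher i contributes w_i if α_i > 1, else 0.
α_i > 1 for i ∈ {1, 2, 3, 4, 5}; NE contributions (12, 12, 11, 16, 7, 0), G = 58.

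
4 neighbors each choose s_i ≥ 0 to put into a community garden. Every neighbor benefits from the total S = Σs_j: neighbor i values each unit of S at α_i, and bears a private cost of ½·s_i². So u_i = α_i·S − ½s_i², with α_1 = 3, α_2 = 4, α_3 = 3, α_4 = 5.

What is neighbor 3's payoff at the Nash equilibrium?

Neighbor i's FOC: ∂u_i/∂s_i = α_i − s_i = 0, so s_i* = α_i.
NE contributions = (3, 4, 3, 5); S = 15.
u_3 = α_3·S − ½·(s_3)² = 3·15 − ½·3² = 40.5.

40.5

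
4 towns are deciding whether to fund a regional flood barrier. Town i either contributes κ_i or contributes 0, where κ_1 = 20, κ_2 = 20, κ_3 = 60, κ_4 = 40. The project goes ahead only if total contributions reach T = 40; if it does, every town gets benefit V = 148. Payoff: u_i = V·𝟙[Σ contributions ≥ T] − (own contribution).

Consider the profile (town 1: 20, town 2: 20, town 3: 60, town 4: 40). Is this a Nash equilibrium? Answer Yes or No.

No

Total = 140 ≥ 40: provided.
Town 1 (pledges 20, payoff 128): dropping to 0 → total 120, payoff 148. Profitable deviation.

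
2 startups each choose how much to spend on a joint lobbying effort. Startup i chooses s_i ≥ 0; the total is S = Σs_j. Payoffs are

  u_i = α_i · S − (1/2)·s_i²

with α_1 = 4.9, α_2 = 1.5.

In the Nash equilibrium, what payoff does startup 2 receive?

8.475

Startup i's FOC: ∂u_i/∂s_i = α_i − s_i = 0, so s_i* = α_i.
NE contributions = (4.9, 1.5); S = 6.4.
u_2 = α_2·S − ½·(s_2)² = 1.5·6.4 − ½·1.5² = 8.475.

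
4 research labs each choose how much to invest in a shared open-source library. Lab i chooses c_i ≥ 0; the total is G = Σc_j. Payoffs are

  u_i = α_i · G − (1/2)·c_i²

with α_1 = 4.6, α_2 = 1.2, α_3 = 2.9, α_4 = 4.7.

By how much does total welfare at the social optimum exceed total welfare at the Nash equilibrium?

206.11

Lab i's FOC: ∂u_i/∂c_i = α_i − c_i = 0, so c_i* = α_i.
NE contributions = (4.6, 1.2, 2.9, 4.7); G = 13.4.
W^NE = (Σα)·G − ½Σα_i² = 13.4² − ½·53.1 = 153.01.
Planner sets c_i = Σα_j = 13.4 for every i, so G^SO = 4·13.4 = 53.6.
W^SO = (Σα)·G^SO − ½·4·(Σα)² = (4/2)·13.4² = 359.12.
Deadweight loss = W^SO − W^NE = 206.11.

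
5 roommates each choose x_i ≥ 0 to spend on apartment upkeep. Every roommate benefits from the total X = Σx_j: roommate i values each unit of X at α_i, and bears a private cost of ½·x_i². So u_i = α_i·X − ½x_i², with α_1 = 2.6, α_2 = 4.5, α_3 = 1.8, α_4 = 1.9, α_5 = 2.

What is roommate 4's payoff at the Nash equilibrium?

22.515

Roommate i's FOC: ∂u_i/∂x_i = α_i − x_i = 0, so x_i* = α_i.
NE contributions = (2.6, 4.5, 1.8, 1.9, 2); X = 12.8.
u_4 = α_4·X − ½·(x_4)² = 1.9·12.8 − ½·1.9² = 22.515.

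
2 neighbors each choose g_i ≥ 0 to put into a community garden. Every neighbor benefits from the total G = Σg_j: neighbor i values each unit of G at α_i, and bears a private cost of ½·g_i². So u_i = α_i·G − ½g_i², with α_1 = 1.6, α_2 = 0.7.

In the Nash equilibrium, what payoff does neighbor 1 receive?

Neighbor i's FOC: ∂u_i/∂g_i = α_i − g_i = 0, so g_i* = α_i.
NE contributions = (1.6, 0.7); G = 2.3.
u_1 = α_1·G − ½·(g_1)² = 1.6·2.3 − ½·1.6² = 2.4.

2.4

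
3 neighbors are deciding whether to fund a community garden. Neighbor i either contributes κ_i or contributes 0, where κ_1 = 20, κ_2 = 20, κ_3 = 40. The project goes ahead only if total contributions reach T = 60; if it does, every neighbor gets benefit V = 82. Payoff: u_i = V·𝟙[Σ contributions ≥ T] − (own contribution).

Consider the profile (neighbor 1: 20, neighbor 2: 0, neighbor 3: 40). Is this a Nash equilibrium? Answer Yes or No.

Total = 60 ≥ 60: provided.
Neighbor 1 (pledges 20, payoff 62): dropping to 0 → total 40, payoff 0. No gain.
Neighbor 2 (pledges 0, payoff 82): pledging 20 → total 80, payoff 62. No gain.
Neighbor 3 (pledges 40, payoff 42): dropping to 0 → total 20, payoff 0. No gain.

Yes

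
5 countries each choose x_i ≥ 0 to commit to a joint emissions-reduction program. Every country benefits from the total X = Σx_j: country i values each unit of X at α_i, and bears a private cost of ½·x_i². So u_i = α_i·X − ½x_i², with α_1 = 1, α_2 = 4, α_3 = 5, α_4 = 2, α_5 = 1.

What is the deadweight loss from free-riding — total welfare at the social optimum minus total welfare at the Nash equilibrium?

Country i's FOC: ∂u_i/∂x_i = α_i − x_i = 0, so x_i* = α_i.
NE contributions = (1, 4, 5, 2, 1); X = 13.
W^NE = (Σα)·X − ½Σα_i² = 13² − ½·47 = 145.5.
Planner sets x_i = Σα_j = 13 for every i, so X^SO = 5·13 = 65.
W^SO = (Σα)·X^SO − ½·5·(Σα)² = (5/2)·13² = 422.5.
Deadweight loss = W^SO − W^NE = 277.

277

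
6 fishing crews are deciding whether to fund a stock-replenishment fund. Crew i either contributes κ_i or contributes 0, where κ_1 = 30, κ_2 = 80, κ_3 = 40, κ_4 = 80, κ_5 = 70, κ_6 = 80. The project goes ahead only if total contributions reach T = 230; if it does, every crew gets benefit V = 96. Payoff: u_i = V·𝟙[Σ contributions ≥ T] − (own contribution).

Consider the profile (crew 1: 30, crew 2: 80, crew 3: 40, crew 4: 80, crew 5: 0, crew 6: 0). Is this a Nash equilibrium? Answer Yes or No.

Yes

Total = 230 ≥ 230: provided.
Crew 1 (pledges 30, payoff 66): dropping to 0 → total 200, payoff 0. No gain.
Crew 2 (pledges 80, payoff 16): dropping to 0 → total 150, payoff 0. No gain.
Crew 3 (pledges 40, payoff 56): dropping to 0 → total 190, payoff 0. No gain.
Crew 4 (pledges 80, payoff 16): dropping to 0 → total 150, payoff 0. No gain.
Crew 5 (pledges 0, payoff 96): pledging 70 → total 300, payoff 26. No gain.
Crew 6 (pledges 0, payoff 96): pledging 80 → total 310, payoff 16. No gain.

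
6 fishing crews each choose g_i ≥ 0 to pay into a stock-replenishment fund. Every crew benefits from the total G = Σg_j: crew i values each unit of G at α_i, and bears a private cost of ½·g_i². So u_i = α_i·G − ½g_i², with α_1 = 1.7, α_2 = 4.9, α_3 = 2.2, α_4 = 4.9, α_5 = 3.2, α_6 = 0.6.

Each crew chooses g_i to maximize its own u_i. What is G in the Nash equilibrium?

17.5

Crew i's FOC: ∂u_i/∂g_i = α_i − g_i = 0, so g_i* = α_i.
NE contributions = (1.7, 4.9, 2.2, 4.9, 3.2, 0.6); G = 17.5.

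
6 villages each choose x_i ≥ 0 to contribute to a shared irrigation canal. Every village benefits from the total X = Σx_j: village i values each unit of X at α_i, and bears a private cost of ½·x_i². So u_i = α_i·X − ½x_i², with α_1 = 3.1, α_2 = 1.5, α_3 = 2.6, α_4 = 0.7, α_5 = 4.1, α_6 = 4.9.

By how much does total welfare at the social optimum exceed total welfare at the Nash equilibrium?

Village i's FOC: ∂u_i/∂x_i = α_i − x_i = 0, so x_i* = α_i.
NE contributions = (3.1, 1.5, 2.6, 0.7, 4.1, 4.9); X = 16.9.
W^NE = (Σα)·X − ½Σα_i² = 16.9² − ½·59.93 = 255.645.
Planner sets x_i = Σα_j = 16.9 for every i, so X^SO = 6·16.9 = 101.4.
W^SO = (Σα)·X^SO − ½·6·(Σα)² = (6/2)·16.9² = 856.83.
Deadweight loss = W^SO − W^NE = 601.185.

601.185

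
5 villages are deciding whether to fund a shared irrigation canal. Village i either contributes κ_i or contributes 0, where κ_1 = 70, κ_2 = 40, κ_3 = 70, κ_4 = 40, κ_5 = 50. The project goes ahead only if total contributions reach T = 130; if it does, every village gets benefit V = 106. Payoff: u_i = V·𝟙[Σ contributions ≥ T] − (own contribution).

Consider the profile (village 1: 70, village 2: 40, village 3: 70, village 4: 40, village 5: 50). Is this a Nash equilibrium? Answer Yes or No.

Total = 270 ≥ 130: provided.
Village 1 (pledges 70, payoff 36): dropping to 0 → total 200, payoff 106. Profitable deviation.

No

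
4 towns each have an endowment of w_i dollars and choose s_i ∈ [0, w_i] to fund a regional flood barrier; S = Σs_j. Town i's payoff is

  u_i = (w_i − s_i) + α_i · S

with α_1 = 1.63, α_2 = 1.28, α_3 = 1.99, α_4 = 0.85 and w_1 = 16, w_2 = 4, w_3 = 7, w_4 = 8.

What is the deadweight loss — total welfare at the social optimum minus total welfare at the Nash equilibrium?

∂u_i/∂s_i = α_i − 1, so town i contributes w_i if α_i > 1, else 0.
α_i > 1 for i ∈ {1, 2, 3}; NE contributions (16, 4, 7, 0), S = 27.
W^NE = Σw_i − S^NE + (Σα_i)·S^NE = 35 + 4.75·27 = 163.25.
Planner: ∂(Σu_j)/∂s_i = Σα_j − 1 = 4.75 > 0, so everyone contributes w_i; S^SO = 35, W^SO = 35 + 4.75·35 = 201.25.
Deadweight loss = 38.

38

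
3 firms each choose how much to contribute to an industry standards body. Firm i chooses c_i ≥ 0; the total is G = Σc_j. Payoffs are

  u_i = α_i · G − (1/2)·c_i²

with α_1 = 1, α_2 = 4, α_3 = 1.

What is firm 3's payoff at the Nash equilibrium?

Firm i's FOC: ∂u_i/∂c_i = α_i − c_i = 0, so c_i* = α_i.
NE contributions = (1, 4, 1); G = 6.
u_3 = α_3·G − ½·(c_3)² = 1·6 − ½·1² = 5.5.

5.5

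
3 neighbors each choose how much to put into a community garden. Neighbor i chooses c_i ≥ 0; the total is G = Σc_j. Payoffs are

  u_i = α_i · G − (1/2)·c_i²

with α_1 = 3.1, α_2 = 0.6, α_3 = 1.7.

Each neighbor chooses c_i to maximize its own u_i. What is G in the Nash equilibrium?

5.4

Neighbor i's FOC: ∂u_i/∂c_i = α_i − c_i = 0, so c_i* = α_i.
NE contributions = (3.1, 0.6, 1.7); G = 5.4.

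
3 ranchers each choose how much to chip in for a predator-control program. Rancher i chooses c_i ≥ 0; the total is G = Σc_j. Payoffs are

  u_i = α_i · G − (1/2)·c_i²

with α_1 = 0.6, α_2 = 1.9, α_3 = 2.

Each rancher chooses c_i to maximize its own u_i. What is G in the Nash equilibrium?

Rancher i's FOC: ∂u_i/∂c_i = α_i − c_i = 0, so c_i* = α_i.
NE contributions = (0.6, 1.9, 2); G = 4.5.

4.5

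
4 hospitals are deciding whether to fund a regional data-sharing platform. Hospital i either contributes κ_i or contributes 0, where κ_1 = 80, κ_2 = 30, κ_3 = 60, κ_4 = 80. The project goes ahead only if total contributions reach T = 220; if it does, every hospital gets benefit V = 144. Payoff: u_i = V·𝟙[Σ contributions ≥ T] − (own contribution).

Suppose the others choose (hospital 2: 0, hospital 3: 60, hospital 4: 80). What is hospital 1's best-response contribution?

80

Others' total = 140. Contributing 80 brings total to 220 ≥ 220: gain V − κ_1 = 64.
Best response: 80.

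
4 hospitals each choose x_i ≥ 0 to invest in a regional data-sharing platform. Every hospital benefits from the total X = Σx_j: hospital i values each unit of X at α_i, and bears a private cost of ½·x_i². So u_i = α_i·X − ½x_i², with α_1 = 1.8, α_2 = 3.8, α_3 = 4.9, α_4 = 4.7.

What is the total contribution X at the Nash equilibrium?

Hospital i's FOC: ∂u_i/∂x_i = α_i − x_i = 0, so x_i* = α_i.
NE contributions = (1.8, 3.8, 4.9, 4.7); X = 15.2.

15.2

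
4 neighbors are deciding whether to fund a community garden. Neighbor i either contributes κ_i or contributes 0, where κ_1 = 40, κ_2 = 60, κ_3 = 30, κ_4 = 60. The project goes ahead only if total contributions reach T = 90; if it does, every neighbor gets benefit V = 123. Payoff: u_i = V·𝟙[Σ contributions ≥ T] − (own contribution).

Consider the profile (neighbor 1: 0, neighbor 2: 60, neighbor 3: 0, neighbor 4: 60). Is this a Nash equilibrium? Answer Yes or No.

Yes

Total = 120 ≥ 90: provided.
Neighbor 1 (pledges 0, payoff 123): pledging 40 → total 160, payoff 83. No gain.
Neighbor 2 (pledges 60, payoff 63): dropping to 0 → total 60, payoff 0. No gain.
Neighbor 3 (pledges 0, payoff 123): pledging 30 → total 150, payoff 93. No gain.
Neighbor 4 (pledges 60, payoff 63): dropping to 0 → total 60, payoff 0. No gain.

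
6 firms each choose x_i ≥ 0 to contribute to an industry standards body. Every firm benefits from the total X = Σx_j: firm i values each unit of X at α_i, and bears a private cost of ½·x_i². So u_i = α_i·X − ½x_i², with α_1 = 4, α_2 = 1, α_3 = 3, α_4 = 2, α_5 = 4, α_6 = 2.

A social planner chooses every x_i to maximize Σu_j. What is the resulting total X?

Planner FOC: ∂(Σu_j)/∂x_i = (Σα_j) − x_i = 0, so x_i^SO = Σα_j = 16 for every i; X^SO = 96.

96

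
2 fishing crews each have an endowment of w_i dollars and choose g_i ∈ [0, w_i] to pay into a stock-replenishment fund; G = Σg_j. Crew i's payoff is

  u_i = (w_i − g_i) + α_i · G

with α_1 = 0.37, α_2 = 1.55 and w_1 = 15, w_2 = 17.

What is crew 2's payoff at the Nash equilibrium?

∂u_i/∂g_i = α_i − 1, so crew i contributes w_i if α_i > 1, else 0.
α_i > 1 for i ∈ {2}; NE contributions (0, 17), G = 17.
u_2 = (17 − 17) + 1.55·17 = 26.35.

26.35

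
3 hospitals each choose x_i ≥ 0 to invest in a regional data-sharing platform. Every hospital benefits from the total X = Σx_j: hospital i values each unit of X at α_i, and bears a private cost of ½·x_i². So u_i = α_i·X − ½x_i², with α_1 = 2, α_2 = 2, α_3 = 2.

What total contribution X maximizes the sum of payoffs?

18

Planner FOC: ∂(Σu_j)/∂x_i = (Σα_j) − x_i = 0, so x_i^SO = Σα_j = 6 for every i; X^SO = 18.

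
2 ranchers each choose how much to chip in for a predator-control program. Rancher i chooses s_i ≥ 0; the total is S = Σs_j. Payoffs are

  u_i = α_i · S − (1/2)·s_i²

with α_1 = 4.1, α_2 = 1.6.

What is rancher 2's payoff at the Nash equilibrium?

7.84

Rancher i's FOC: ∂u_i/∂s_i = α_i − s_i = 0, so s_i* = α_i.
NE contributions = (4.1, 1.6); S = 5.7.
u_2 = α_2·S − ½·(s_2)² = 1.6·5.7 − ½·1.6² = 7.84.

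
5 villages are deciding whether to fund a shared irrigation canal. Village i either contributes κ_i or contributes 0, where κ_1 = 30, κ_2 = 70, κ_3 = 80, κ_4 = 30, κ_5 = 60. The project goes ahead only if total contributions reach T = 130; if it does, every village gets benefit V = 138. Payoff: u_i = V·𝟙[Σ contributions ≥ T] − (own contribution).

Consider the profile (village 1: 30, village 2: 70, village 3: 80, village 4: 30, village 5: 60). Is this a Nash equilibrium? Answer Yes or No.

Total = 270 ≥ 130: provided.
Village 1 (pledges 30, payoff 108): dropping to 0 → total 240, payoff 138. Profitable deviation.

No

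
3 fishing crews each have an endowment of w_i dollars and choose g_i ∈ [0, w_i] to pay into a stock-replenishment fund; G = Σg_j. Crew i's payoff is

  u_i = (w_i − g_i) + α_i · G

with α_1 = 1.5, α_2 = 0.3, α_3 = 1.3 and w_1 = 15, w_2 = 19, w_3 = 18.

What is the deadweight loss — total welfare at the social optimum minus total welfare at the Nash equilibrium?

∂u_i/∂g_i = α_i − 1, so crew i contributes w_i if α_i > 1, else 0.
α_i > 1 for i ∈ {1, 3}; NE contributions (15, 0, 18), G = 33.
W^NE = Σw_i − G^NE + (Σα_i)·G^NE = 52 + 2.1·33 = 121.3.
Planner: ∂(Σu_j)/∂g_i = Σα_j − 1 = 2.1 > 0, so everyone contributes w_i; G^SO = 52, W^SO = 52 + 2.1·52 = 161.2.
Deadweight loss = 39.9.

39.9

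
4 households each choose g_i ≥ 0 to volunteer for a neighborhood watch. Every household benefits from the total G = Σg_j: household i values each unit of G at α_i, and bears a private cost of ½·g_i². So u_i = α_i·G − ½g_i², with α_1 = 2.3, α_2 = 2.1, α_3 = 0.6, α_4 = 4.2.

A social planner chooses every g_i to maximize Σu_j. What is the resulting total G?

Planner FOC: ∂(Σu_j)/∂g_i = (Σα_j) − g_i = 0, so g_i^SO = Σα_j = 9.2 for every i; G^SO = 36.8.

36.8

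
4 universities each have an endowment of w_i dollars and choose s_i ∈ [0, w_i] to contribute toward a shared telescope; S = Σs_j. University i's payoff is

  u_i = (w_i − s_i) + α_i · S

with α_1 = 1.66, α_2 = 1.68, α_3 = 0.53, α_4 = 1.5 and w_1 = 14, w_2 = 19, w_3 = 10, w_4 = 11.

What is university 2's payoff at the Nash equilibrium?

73.92

∂u_i/∂s_i = α_i − 1, so university i contributes w_i if α_i > 1, else 0.
α_i > 1 for i ∈ {1, 2, 4}; NE contributions (14, 19, 0, 11), S = 44.
u_2 = (19 − 19) + 1.68·44 = 73.92.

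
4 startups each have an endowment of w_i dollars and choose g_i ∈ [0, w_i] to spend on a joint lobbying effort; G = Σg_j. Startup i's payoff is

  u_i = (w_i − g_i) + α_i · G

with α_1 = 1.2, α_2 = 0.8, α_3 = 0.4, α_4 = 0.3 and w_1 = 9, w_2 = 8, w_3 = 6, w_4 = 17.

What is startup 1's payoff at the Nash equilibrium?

10.8

∂u_i/∂g_i = α_i − 1, so startup i contributes w_i if α_i > 1, else 0.
α_i > 1 for i ∈ {1}; NE contributions (9, 0, 0, 0), G = 9.
u_1 = (9 − 9) + 1.2·9 = 10.8.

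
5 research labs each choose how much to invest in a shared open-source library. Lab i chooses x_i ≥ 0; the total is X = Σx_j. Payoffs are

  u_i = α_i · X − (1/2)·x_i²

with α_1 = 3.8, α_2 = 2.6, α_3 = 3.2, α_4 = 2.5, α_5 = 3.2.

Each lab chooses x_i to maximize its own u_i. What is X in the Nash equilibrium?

Lab i's FOC: ∂u_i/∂x_i = α_i − x_i = 0, so x_i* = α_i.
NE contributions = (3.8, 2.6, 3.2, 2.5, 3.2); X = 15.3.

15.3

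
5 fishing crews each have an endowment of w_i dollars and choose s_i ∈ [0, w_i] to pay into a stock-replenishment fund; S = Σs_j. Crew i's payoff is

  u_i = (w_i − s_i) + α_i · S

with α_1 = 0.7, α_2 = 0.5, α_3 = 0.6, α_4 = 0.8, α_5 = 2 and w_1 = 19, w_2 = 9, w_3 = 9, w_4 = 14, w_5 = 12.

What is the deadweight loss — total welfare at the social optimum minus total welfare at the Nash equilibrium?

183.6

∂u_i/∂s_i = α_i − 1, so crew i contributes w_i if α_i > 1, else 0.
α_i > 1 for i ∈ {5}; NE contributions (0, 0, 0, 0, 12), S = 12.
W^NE = Σw_i − S^NE + (Σα_i)·S^NE = 63 + 3.6·12 = 106.2.
Planner: ∂(Σu_j)/∂s_i = Σα_j − 1 = 3.6 > 0, so everyone contributes w_i; S^SO = 63, W^SO = 63 + 3.6·63 = 289.8.
Deadweight loss = 183.6.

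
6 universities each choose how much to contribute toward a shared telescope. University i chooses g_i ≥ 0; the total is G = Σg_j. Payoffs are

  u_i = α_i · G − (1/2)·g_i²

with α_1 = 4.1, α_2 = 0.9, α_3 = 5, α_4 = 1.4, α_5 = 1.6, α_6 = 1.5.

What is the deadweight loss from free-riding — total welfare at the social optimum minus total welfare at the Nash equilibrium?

445.195

University i's FOC: ∂u_i/∂g_i = α_i − g_i = 0, so g_i* = α_i.
NE contributions = (4.1, 0.9, 5, 1.4, 1.6, 1.5); G = 14.5.
W^NE = (Σα)·G − ½Σα_i² = 14.5² − ½·49.39 = 185.555.
Planner sets g_i = Σα_j = 14.5 for every i, so G^SO = 6·14.5 = 87.
W^SO = (Σα)·G^SO − ½·6·(Σα)² = (6/2)·14.5² = 630.75.
Deadweight loss = W^SO − W^NE = 445.195.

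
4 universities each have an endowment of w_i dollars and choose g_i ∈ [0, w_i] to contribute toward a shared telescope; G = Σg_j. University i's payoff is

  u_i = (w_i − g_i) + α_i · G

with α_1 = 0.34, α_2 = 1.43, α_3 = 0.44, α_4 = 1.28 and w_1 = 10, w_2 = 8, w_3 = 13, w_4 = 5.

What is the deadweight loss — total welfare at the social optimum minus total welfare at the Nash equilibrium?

∂u_i/∂g_i = α_i − 1, so university i contributes w_i if α_i > 1, else 0.
α_i > 1 for i ∈ {2, 4}; NE contributions (0, 8, 0, 5), G = 13.
W^NE = Σw_i − G^NE + (Σα_i)·G^NE = 36 + 2.49·13 = 68.37.
Planner: ∂(Σu_j)/∂g_i = Σα_j − 1 = 2.49 > 0, so everyone contributes w_i; G^SO = 36, W^SO = 36 + 2.49·36 = 125.64.
Deadweight loss = 57.27.

57.27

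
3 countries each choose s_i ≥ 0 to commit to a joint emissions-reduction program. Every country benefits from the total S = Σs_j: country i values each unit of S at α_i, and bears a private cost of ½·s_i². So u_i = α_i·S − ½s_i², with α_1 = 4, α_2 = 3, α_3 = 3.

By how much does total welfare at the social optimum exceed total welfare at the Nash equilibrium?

67

Country i's FOC: ∂u_i/∂s_i = α_i − s_i = 0, so s_i* = α_i.
NE contributions = (4, 3, 3); S = 10.
W^NE = (Σα)·S − ½Σα_i² = 10² − ½·34 = 83.
Planner sets s_i = Σα_j = 10 for every i, so S^SO = 3·10 = 30.
W^SO = (Σα)·S^SO − ½·3·(Σα)² = (3/2)·10² = 150.
Deadweight loss = W^SO − W^NE = 67.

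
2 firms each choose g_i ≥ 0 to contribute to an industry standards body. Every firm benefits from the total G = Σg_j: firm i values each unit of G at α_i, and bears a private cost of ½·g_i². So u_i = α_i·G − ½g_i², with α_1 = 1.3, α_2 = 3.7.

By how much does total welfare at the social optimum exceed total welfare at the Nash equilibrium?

7.69

Firm i's FOC: ∂u_i/∂g_i = α_i − g_i = 0, so g_i* = α_i.
NE contributions = (1.3, 3.7); G = 5.
W^NE = (Σα)·G − ½Σα_i² = 5² − ½·15.38 = 17.31.
Planner sets g_i = Σα_j = 5 for every i, so G^SO = 2·5 = 10.
W^SO = (Σα)·G^SO − ½·2·(Σα)² = (2/2)·5² = 25.
Deadweight loss = W^SO − W^NE = 7.69.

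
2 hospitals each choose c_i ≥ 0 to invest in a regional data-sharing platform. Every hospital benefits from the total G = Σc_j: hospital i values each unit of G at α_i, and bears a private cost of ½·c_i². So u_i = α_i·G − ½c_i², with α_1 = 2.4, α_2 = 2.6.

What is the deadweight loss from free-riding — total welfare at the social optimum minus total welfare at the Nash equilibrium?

6.26

Hospital i's FOC: ∂u_i/∂c_i = α_i − c_i = 0, so c_i* = α_i.
NE contributions = (2.4, 2.6); G = 5.
W^NE = (Σα)·G − ½Σα_i² = 5² − ½·12.52 = 18.74.
Planner sets c_i = Σα_j = 5 for every i, so G^SO = 2·5 = 10.
W^SO = (Σα)·G^SO − ½·2·(Σα)² = (2/2)·5² = 25.
Deadweight loss = W^SO − W^NE = 6.26.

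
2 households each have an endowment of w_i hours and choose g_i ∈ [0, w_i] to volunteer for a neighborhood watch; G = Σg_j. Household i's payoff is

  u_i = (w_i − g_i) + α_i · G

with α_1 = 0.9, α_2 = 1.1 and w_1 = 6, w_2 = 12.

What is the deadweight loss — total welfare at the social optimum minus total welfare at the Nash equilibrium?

∂u_i/∂g_i = α_i − 1, so household i contributes w_i if α_i > 1, else 0.
α_i > 1 for i ∈ {2}; NE contributions (0, 12), G = 12.
W^NE = Σw_i − G^NE + (Σα_i)·G^NE = 18 + 1·12 = 30.
Planner: ∂(Σu_j)/∂g_i = Σα_j − 1 = 1 > 0, so everyone contributes w_i; G^SO = 18, W^SO = 18 + 1·18 = 36.
Deadweight loss = 6.

6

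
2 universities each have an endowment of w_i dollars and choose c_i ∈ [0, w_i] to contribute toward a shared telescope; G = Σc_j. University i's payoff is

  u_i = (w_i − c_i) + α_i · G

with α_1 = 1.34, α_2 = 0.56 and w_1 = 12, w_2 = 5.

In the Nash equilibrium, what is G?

∂u_i/∂c_i = α_i − 1, so university i contributes w_i if α_i > 1, else 0.
α_i > 1 for i ∈ {1}; NE contributions (12, 0), G = 12.

12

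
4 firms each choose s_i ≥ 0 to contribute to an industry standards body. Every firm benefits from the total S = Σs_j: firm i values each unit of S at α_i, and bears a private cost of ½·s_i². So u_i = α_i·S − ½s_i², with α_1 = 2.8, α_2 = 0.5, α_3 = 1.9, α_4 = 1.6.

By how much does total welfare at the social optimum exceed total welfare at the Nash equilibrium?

Firm i's FOC: ∂u_i/∂s_i = α_i − s_i = 0, so s_i* = α_i.
NE contributions = (2.8, 0.5, 1.9, 1.6); S = 6.8.
W^NE = (Σα)·S − ½Σα_i² = 6.8² − ½·14.26 = 39.11.
Planner sets s_i = Σα_j = 6.8 for every i, so S^SO = 4·6.8 = 27.2.
W^SO = (Σα)·S^SO − ½·4·(Σα)² = (4/2)·6.8² = 92.48.
Deadweight loss = W^SO − W^NE = 53.37.

53.37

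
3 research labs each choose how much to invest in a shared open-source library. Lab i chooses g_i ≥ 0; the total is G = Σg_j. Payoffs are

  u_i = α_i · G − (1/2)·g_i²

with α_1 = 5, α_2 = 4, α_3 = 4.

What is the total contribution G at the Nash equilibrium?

13

Lab i's FOC: ∂u_i/∂g_i = α_i − g_i = 0, so g_i* = α_i.
NE contributions = (5, 4, 4); G = 13.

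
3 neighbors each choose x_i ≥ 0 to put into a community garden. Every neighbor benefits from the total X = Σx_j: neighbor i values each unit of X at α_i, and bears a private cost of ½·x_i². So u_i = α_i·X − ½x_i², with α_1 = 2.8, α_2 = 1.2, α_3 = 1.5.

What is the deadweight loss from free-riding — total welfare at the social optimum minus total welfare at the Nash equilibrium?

20.89

Neighbor i's FOC: ∂u_i/∂x_i = α_i − x_i = 0, so x_i* = α_i.
NE contributions = (2.8, 1.2, 1.5); X = 5.5.
W^NE = (Σα)·X − ½Σα_i² = 5.5² − ½·11.53 = 24.485.
Planner sets x_i = Σα_j = 5.5 for every i, so X^SO = 3·5.5 = 16.5.
W^SO = (Σα)·X^SO − ½·3·(Σα)² = (3/2)·5.5² = 45.375.
Deadweight loss = W^SO − W^NE = 20.89.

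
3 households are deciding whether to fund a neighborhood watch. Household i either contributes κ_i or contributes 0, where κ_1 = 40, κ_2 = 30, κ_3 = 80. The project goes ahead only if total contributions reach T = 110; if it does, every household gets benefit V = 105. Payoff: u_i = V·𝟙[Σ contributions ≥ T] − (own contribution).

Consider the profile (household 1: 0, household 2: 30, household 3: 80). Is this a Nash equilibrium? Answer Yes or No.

Yes

Total = 110 ≥ 110: provided.
Household 1 (pledges 0, payoff 105): pledging 40 → total 150, payoff 65. No gain.
Household 2 (pledges 30, payoff 75): dropping to 0 → total 80, payoff 0. No gain.
Household 3 (pledges 80, payoff 25): dropping to 0 → total 30, payoff 0. No gain.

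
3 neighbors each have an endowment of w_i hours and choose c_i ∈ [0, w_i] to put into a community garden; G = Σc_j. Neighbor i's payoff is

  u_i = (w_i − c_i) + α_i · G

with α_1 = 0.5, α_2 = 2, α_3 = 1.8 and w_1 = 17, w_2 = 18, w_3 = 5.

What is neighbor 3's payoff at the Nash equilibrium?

41.4

∂u_i/∂c_i = α_i − 1, so neighbor i contributes w_i if α_i > 1, else 0.
α_i > 1 for i ∈ {2, 3}; NE contributions (0, 18, 5), G = 23.
u_3 = (5 − 5) + 1.8·23 = 41.4.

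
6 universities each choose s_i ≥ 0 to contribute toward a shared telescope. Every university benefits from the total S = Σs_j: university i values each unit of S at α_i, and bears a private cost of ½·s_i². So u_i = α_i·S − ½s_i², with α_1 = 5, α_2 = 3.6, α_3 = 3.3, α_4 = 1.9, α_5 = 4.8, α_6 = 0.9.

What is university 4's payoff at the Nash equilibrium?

University i's FOC: ∂u_i/∂s_i = α_i − s_i = 0, so s_i* = α_i.
NE contributions = (5, 3.6, 3.3, 1.9, 4.8, 0.9); S = 19.5.
u_4 = α_4·S − ½·(s_4)² = 1.9·19.5 − ½·1.9² = 35.245.

35.245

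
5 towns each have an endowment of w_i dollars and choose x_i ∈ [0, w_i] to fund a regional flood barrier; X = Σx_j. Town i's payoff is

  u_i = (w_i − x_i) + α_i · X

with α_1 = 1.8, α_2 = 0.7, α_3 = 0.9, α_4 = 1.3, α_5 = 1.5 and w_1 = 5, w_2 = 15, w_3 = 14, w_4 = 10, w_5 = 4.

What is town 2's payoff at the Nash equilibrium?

∂u_i/∂x_i = α_i − 1, so town i contributes w_i if α_i > 1, else 0.
α_i > 1 for i ∈ {1, 4, 5}; NE contributions (5, 0, 0, 10, 4), X = 19.
u_2 = (15 − 0) + 0.7·19 = 28.3.

28.3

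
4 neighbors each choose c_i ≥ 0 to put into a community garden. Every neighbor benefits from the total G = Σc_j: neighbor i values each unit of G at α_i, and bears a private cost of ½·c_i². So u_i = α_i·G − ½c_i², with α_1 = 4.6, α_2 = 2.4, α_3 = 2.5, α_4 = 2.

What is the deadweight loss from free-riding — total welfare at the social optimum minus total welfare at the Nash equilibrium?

Neighbor i's FOC: ∂u_i/∂c_i = α_i − c_i = 0, so c_i* = α_i.
NE contributions = (4.6, 2.4, 2.5, 2); G = 11.5.
W^NE = (Σα)·G − ½Σα_i² = 11.5² − ½·37.17 = 113.665.
Planner sets c_i = Σα_j = 11.5 for every i, so G^SO = 4·11.5 = 46.
W^SO = (Σα)·G^SO − ½·4·(Σα)² = (4/2)·11.5² = 264.5.
Deadweight loss = W^SO − W^NE = 150.835.

150.835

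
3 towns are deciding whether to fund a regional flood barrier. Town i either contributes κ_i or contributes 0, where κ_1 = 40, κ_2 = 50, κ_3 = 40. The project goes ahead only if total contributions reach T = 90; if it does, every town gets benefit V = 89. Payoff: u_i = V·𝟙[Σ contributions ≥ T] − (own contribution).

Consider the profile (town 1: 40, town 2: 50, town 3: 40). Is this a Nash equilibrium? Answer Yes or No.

Total = 130 ≥ 90: provided.
Town 1 (pledges 40, payoff 49): dropping to 0 → total 90, payoff 89. Profitable deviation.

No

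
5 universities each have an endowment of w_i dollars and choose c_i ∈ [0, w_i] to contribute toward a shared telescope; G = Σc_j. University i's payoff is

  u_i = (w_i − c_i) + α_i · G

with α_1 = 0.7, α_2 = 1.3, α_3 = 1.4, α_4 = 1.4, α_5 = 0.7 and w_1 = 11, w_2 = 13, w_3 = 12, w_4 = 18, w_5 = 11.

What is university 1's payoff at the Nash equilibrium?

41.1

∂u_i/∂c_i = α_i − 1, so university i contributes w_i if α_i > 1, else 0.
α_i > 1 for i ∈ {2, 3, 4}; NE contributions (0, 13, 12, 18, 0), G = 43.
u_1 = (11 − 0) + 0.7·43 = 41.1.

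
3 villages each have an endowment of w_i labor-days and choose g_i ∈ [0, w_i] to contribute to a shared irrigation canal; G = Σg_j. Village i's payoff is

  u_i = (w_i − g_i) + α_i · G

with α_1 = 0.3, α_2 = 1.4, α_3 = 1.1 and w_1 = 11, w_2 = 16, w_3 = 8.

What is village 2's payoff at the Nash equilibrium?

33.6

∂u_i/∂g_i = α_i − 1, so village i contributes w_i if α_i > 1, else 0.
α_i > 1 for i ∈ {2, 3}; NE contributions (0, 16, 8), G = 24.
u_2 = (16 − 16) + 1.4·24 = 33.6.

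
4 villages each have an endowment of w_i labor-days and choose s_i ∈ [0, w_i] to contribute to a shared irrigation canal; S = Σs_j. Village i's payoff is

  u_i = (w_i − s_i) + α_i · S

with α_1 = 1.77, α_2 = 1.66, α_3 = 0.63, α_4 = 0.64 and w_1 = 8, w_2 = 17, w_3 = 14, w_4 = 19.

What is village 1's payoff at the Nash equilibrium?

∂u_i/∂s_i = α_i − 1, so village i contributes w_i if α_i > 1, else 0.
α_i > 1 for i ∈ {1, 2}; NE contributions (8, 17, 0, 0), S = 25.
u_1 = (8 − 8) + 1.77·25 = 44.25.

44.25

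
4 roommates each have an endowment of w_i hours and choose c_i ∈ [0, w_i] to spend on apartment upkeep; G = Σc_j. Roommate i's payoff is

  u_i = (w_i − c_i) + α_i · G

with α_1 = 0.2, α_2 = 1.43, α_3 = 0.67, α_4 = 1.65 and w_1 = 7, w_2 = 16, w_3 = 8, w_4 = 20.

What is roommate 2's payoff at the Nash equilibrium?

51.48

∂u_i/∂c_i = α_i − 1, so roommate i contributes w_i if α_i > 1, else 0.
α_i > 1 for i ∈ {2, 4}; NE contributions (0, 16, 0, 20), G = 36.
u_2 = (16 − 16) + 1.43·36 = 51.48.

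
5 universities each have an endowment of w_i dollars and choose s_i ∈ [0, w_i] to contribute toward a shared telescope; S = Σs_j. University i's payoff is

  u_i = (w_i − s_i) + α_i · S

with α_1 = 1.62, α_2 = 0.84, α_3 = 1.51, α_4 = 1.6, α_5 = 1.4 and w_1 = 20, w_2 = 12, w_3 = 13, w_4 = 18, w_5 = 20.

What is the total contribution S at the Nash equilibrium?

∂u_i/∂s_i = α_i − 1, so university i contributes w_i if α_i > 1, else 0.
α_i > 1 for i ∈ {1, 3, 4, 5}; NE contributions (20, 0, 13, 18, 20), S = 71.

71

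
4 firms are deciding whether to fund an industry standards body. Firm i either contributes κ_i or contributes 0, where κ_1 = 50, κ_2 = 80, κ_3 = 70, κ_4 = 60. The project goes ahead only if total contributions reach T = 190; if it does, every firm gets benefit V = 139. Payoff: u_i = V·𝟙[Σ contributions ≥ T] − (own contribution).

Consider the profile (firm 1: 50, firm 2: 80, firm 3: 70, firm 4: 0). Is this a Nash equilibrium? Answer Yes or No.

Total = 200 ≥ 190: provided.
Firm 1 (pledges 50, payoff 89): dropping to 0 → total 150, payoff 0. No gain.
Firm 2 (pledges 80, payoff 59): dropping to 0 → total 120, payoff 0. No gain.
Firm 3 (pledges 70, payoff 69): dropping to 0 → total 130, payoff 0. No gain.
Firm 4 (pledges 0, payoff 139): pledging 60 → total 260, payoff 79. No gain.

Yes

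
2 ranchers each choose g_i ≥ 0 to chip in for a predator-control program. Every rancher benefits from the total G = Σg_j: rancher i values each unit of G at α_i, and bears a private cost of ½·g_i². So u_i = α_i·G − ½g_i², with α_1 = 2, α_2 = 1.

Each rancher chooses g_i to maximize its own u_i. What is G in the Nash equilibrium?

Rancher i's FOC: ∂u_i/∂g_i = α_i − g_i = 0, so g_i* = α_i.
NE contributions = (2, 1); G = 3.

3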